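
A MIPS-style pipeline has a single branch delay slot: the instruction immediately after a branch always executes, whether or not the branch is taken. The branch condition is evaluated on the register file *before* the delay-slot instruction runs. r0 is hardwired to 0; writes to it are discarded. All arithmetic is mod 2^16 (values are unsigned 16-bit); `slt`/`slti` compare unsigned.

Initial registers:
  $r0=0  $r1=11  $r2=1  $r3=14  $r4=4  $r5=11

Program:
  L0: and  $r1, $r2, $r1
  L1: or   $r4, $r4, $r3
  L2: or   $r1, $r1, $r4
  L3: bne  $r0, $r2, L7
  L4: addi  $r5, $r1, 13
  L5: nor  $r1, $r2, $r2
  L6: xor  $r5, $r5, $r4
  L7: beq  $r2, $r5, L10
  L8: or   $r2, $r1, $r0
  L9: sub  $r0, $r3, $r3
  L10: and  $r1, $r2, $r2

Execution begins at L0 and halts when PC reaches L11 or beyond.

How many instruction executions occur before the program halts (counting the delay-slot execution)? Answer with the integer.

[0] and  $r1, $r2, $r1  →  {$r0:0, $r1:1, $r2:1, $r3:14, $r4:4, $r5:11}
[1] or   $r4, $r4, $r3  →  {$r0:0, $r1:1, $r2:1, $r3:14, $r4:14, $r5:11}
[2] or   $r1, $r1, $r4  →  {$r0:0, $r1:15, $r2:1, $r3:14, $r4:14, $r5:11}
[3] bne  $r0, $r2, L7  →  {$r0:0, $r1:15, $r2:1, $r3:14, $r4:14, $r5:11}  ⟨branch taken⟩
[4] addi  $r5, $r1, 13  →  {$r0:0, $r1:15, $r2:1, $r3:14, $r4:14, $r5:28}
[7] beq  $r2, $r5, L10  →  {$r0:0, $r1:15, $r2:1, $r3:14, $r4:14, $r5:28}  ⟨branch fallthrough⟩
[8] or   $r2, $r1, $r0  →  {$r0:0, $r1:15, $r2:15, $r3:14, $r4:14, $r5:28}
[9] sub  $r0, $r3, $r3  →  {$r0:0, $r1:15, $r2:15, $r3:14, $r4:14, $r5:28}
[10] and  $r1, $r2, $r2  →  {$r0:0, $r1:15, $r2:15, $r3:14, $r4:14, $r5:28}

9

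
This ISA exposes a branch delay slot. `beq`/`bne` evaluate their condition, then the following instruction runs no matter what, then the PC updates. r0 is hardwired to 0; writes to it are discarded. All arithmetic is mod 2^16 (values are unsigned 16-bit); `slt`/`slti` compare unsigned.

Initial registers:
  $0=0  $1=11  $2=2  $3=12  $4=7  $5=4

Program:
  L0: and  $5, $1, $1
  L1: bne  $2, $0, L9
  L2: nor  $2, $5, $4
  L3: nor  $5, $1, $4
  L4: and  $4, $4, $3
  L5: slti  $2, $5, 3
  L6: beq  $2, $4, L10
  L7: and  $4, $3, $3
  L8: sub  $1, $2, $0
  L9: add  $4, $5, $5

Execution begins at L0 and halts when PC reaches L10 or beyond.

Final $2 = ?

65520

PC=0  and  $5, $1, $1        | $0=0 $1=11 $2=2 $3=12 $4=7 $5=11
PC=1  bne  $2, $0, L9        | $0=0 $1=11 $2=2 $3=12 $4=7 $5=11  [TAKEN]
PC=2  nor  $2, $5, $4        | $0=0 $1=11 $2=65520 $3=12 $4=7 $5=11
PC=9  add  $4, $5, $5        | $0=0 $1=11 $2=65520 $3=12 $4=22 $5=11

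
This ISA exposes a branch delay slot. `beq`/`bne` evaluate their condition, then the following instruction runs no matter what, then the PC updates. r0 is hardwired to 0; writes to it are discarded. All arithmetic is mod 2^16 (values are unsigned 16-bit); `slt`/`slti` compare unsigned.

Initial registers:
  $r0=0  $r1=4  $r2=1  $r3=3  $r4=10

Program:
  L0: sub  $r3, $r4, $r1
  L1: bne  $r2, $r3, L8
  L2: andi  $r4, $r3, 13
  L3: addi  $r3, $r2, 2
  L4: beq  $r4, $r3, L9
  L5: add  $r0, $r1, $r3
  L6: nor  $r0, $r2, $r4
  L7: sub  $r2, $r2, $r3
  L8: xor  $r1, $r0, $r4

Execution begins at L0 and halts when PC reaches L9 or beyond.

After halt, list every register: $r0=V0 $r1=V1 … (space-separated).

  step pc=0: sub  $r3, $r4, $r1  regs=(0,4,1,6,10)
  step pc=1: bne  $r2, $r3, L8  cond=T  regs=(0,4,1,6,10)
  step pc=2: andi  $r4, $r3, 13  regs=(0,4,1,6,4)
  step pc=8: xor  $r1, $r0, $r4  regs=(0,4,1,6,4)

$r0=0 $r1=4 $r2=1 $r3=6 $r4=4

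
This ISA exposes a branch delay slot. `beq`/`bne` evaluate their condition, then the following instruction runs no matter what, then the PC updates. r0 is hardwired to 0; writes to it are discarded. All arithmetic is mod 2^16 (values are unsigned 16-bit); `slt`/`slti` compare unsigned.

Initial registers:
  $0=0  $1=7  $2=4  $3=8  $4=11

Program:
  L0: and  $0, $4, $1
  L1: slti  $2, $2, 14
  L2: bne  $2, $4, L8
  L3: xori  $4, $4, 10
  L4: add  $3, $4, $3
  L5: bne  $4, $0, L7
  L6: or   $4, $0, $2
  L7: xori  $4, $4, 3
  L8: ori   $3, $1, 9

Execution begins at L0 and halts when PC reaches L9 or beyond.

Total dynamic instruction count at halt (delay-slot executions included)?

PC=0  and  $0, $4, $1        | $0=0 $1=7 $2=4 $3=8 $4=11
PC=1  slti  $2, $2, 14       | $0=0 $1=7 $2=1 $3=8 $4=11
PC=2  bne  $2, $4, L8        | $0=0 $1=7 $2=1 $3=8 $4=11  [TAKEN]
PC=3  xori  $4, $4, 10       | $0=0 $1=7 $2=1 $3=8 $4=1
PC=8  ori   $3, $1, 9        | $0=0 $1=7 $2=1 $3=15 $4=1

5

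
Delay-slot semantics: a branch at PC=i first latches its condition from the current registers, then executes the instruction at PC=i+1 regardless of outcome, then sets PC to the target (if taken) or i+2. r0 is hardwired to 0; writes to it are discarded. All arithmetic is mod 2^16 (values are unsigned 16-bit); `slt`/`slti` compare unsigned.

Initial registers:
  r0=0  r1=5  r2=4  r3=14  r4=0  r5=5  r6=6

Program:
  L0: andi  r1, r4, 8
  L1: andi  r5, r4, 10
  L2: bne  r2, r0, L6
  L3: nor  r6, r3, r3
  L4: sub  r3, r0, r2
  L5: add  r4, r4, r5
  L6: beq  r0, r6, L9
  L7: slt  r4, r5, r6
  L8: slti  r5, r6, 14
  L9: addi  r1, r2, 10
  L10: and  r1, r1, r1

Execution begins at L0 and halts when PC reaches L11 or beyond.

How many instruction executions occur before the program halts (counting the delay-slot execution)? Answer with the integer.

9

PC=0  andi  r1, r4, 8        | r0=0 r1=0 r2=4 r3=14 r4=0 r5=5 r6=6
PC=1  andi  r5, r4, 10       | r0=0 r1=0 r2=4 r3=14 r4=0 r5=0 r6=6
PC=2  bne  r2, r0, L6        | r0=0 r1=0 r2=4 r3=14 r4=0 r5=0 r6=6  [TAKEN]
PC=3  nor  r6, r3, r3        | r0=0 r1=0 r2=4 r3=14 r4=0 r5=0 r6=65521
PC=6  beq  r0, r6, L9        | r0=0 r1=0 r2=4 r3=14 r4=0 r5=0 r6=65521  [not taken]
PC=7  slt  r4, r5, r6        | r0=0 r1=0 r2=4 r3=14 r4=1 r5=0 r6=65521
PC=8  slti  r5, r6, 14       | r0=0 r1=0 r2=4 r3=14 r4=1 r5=0 r6=65521
PC=9  addi  r1, r2, 10       | r0=0 r1=14 r2=4 r3=14 r4=1 r5=0 r6=65521
PC=10 and  r1, r1, r1        | r0=0 r1=14 r2=4 r3=14 r4=1 r5=0 r6=65521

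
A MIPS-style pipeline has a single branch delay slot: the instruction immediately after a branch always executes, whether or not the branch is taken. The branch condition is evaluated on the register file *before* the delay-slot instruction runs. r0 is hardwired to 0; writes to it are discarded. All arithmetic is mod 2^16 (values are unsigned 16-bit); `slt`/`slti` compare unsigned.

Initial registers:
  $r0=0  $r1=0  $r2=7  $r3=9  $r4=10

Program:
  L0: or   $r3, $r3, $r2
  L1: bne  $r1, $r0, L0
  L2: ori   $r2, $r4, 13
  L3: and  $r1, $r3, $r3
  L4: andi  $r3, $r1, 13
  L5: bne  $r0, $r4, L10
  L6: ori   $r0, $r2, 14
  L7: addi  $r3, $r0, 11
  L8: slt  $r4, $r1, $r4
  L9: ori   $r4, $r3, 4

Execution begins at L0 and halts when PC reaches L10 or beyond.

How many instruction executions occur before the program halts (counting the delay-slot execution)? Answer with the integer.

7

[0] or   $r3, $r3, $r2  →  {$r0:0, $r1:0, $r2:7, $r3:15, $r4:10}
[1] bne  $r1, $r0, L0  →  {$r0:0, $r1:0, $r2:7, $r3:15, $r4:10}  ⟨branch fallthrough⟩
[2] ori   $r2, $r4, 13  →  {$r0:0, $r1:0, $r2:15, $r3:15, $r4:10}
[3] and  $r1, $r3, $r3  →  {$r0:0, $r1:15, $r2:15, $r3:15, $r4:10}
[4] andi  $r3, $r1, 13  →  {$r0:0, $r1:15, $r2:15, $r3:13, $r4:10}
[5] bne  $r0, $r4, L10  →  {$r0:0, $r1:15, $r2:15, $r3:13, $r4:10}  ⟨branch taken⟩
[6] ori   $r0, $r2, 14  →  {$r0:0, $r1:15, $r2:15, $r3:13, $r4:10}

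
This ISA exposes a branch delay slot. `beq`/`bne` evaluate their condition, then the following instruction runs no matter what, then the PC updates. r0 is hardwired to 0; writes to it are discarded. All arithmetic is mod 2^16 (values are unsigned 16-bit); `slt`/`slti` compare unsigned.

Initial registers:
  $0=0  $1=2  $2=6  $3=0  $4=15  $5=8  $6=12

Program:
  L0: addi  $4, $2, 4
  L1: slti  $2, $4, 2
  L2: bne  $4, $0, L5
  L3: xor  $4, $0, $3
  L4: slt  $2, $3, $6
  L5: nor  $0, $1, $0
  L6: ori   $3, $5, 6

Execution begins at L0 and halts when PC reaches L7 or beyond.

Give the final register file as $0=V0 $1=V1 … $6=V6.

  step pc=0: addi  $4, $2, 4  regs=(0,2,6,0,10,8,12)
  step pc=1: slti  $2, $4, 2  regs=(0,2,0,0,10,8,12)
  step pc=2: bne  $4, $0, L5  cond=T  regs=(0,2,0,0,10,8,12)
  step pc=3: xor  $4, $0, $3  regs=(0,2,0,0,0,8,12)
  step pc=5: nor  $0, $1, $0  regs=(0,2,0,0,0,8,12)
  step pc=6: ori   $3, $5, 6  regs=(0,2,0,14,0,8,12)

$0=0 $1=2 $2=0 $3=14 $4=0 $5=8 $6=12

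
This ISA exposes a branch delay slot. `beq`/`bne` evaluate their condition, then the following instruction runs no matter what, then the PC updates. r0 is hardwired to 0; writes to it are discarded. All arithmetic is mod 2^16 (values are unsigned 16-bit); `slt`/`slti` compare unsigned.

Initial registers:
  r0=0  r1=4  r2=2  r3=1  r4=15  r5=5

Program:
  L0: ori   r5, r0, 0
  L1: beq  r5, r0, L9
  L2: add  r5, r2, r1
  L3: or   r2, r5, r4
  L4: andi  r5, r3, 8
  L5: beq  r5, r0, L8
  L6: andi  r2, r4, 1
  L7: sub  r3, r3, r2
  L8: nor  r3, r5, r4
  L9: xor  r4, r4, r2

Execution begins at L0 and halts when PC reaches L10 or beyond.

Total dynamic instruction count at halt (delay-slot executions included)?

4

PC=0  ori   r5, r0, 0        | r0=0 r1=4 r2=2 r3=1 r4=15 r5=0
PC=1  beq  r5, r0, L9        | r0=0 r1=4 r2=2 r3=1 r4=15 r5=0  [TAKEN]
PC=2  add  r5, r2, r1        | r0=0 r1=4 r2=2 r3=1 r4=15 r5=6
PC=9  xor  r4, r4, r2        | r0=0 r1=4 r2=2 r3=1 r4=13 r5=6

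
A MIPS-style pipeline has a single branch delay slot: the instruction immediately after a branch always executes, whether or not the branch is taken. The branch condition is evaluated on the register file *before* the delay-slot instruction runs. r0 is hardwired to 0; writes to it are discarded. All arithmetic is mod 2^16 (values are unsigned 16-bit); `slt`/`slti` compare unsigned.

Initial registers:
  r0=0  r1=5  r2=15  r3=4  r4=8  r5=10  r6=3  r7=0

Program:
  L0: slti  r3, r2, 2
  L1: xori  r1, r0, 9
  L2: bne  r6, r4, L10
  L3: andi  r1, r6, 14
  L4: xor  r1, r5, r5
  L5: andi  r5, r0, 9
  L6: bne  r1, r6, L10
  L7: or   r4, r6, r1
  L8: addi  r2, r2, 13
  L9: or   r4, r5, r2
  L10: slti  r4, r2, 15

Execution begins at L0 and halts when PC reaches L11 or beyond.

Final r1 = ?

#0 slti  r3, r2, 2 ; 0/5/15/0/8/10/3/0
#1 xori  r1, r0, 9 ; 0/9/15/0/8/10/3/0
#2 bne  r6, r4, L10 ; 0/9/15/0/8/10/3/0 ; →target
#3 andi  r1, r6, 14 ; 0/2/15/0/8/10/3/0
#10 slti  r4, r2, 15 ; 0/2/15/0/0/10/3/0

2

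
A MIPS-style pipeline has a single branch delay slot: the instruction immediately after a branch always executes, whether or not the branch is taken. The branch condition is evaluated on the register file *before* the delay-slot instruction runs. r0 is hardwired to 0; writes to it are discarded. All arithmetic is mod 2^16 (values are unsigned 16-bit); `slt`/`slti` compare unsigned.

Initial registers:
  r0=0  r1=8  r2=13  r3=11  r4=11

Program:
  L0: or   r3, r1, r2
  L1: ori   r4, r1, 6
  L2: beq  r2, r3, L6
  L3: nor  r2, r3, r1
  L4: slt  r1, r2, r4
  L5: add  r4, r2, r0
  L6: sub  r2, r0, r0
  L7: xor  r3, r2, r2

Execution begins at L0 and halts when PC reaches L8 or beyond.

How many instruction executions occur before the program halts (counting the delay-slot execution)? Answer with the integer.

PC=0  or   r3, r1, r2        | r0=0 r1=8 r2=13 r3=13 r4=11
PC=1  ori   r4, r1, 6        | r0=0 r1=8 r2=13 r3=13 r4=14
PC=2  beq  r2, r3, L6        | r0=0 r1=8 r2=13 r3=13 r4=14  [TAKEN]
PC=3  nor  r2, r3, r1        | r0=0 r1=8 r2=65522 r3=13 r4=14
PC=6  sub  r2, r0, r0        | r0=0 r1=8 r2=0 r3=13 r4=14
PC=7  xor  r3, r2, r2        | r0=0 r1=8 r2=0 r3=0 r4=14

6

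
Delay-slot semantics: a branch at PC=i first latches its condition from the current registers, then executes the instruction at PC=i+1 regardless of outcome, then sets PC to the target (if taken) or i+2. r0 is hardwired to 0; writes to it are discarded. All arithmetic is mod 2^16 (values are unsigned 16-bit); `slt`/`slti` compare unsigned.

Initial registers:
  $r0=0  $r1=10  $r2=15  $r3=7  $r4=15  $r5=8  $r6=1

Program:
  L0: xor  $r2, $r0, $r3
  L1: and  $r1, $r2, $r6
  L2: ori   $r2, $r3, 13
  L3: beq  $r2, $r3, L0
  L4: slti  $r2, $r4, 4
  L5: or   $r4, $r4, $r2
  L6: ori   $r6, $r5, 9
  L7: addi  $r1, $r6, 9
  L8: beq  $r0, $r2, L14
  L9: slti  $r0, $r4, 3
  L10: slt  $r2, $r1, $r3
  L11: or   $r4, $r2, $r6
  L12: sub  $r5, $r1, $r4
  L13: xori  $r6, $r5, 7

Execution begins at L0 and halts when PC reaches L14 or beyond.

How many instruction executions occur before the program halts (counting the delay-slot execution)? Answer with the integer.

10

#0 xor  $r2, $r0, $r3 ; 0/10/7/7/15/8/1
#1 and  $r1, $r2, $r6 ; 0/1/7/7/15/8/1
#2 ori   $r2, $r3, 13 ; 0/1/15/7/15/8/1
#3 beq  $r2, $r3, L0 ; 0/1/15/7/15/8/1 ; →fallthru
#4 slti  $r2, $r4, 4 ; 0/1/0/7/15/8/1
#5 or   $r4, $r4, $r2 ; 0/1/0/7/15/8/1
#6 ori   $r6, $r5, 9 ; 0/1/0/7/15/8/9
#7 addi  $r1, $r6, 9 ; 0/18/0/7/15/8/9
#8 beq  $r0, $r2, L14 ; 0/18/0/7/15/8/9 ; →target
#9 slti  $r0, $r4, 3 ; 0/18/0/7/15/8/9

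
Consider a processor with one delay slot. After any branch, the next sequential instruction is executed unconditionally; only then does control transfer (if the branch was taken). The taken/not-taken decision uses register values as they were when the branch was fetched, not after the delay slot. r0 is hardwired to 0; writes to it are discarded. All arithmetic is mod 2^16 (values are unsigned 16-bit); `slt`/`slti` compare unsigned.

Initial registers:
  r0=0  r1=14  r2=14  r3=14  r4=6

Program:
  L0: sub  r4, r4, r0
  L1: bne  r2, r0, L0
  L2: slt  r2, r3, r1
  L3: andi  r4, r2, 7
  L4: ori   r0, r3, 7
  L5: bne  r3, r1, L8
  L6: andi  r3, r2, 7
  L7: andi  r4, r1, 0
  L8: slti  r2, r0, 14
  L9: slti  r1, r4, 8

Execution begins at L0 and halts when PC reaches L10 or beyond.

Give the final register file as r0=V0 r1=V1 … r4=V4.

r0=0 r1=1 r2=1 r3=0 r4=0

[0] sub  r4, r4, r0  →  {r0:0, r1:14, r2:14, r3:14, r4:6}
[1] bne  r2, r0, L0  →  {r0:0, r1:14, r2:14, r3:14, r4:6}  ⟨branch taken⟩
[2] slt  r2, r3, r1  →  {r0:0, r1:14, r2:0, r3:14, r4:6}
[0] sub  r4, r4, r0  →  {r0:0, r1:14, r2:0, r3:14, r4:6}
[1] bne  r2, r0, L0  →  {r0:0, r1:14, r2:0, r3:14, r4:6}  ⟨branch fallthrough⟩
[2] slt  r2, r3, r1  →  {r0:0, r1:14, r2:0, r3:14, r4:6}
[3] andi  r4, r2, 7  →  {r0:0, r1:14, r2:0, r3:14, r4:0}
[4] ori   r0, r3, 7  →  {r0:0, r1:14, r2:0, r3:14, r4:0}
[5] bne  r3, r1, L8  →  {r0:0, r1:14, r2:0, r3:14, r4:0}  ⟨branch fallthrough⟩
[6] andi  r3, r2, 7  →  {r0:0, r1:14, r2:0, r3:0, r4:0}
[7] andi  r4, r1, 0  →  {r0:0, r1:14, r2:0, r3:0, r4:0}
[8] slti  r2, r0, 14  →  {r0:0, r1:14, r2:1, r3:0, r4:0}
[9] slti  r1, r4, 8  →  {r0:0, r1:1, r2:1, r3:0, r4:0}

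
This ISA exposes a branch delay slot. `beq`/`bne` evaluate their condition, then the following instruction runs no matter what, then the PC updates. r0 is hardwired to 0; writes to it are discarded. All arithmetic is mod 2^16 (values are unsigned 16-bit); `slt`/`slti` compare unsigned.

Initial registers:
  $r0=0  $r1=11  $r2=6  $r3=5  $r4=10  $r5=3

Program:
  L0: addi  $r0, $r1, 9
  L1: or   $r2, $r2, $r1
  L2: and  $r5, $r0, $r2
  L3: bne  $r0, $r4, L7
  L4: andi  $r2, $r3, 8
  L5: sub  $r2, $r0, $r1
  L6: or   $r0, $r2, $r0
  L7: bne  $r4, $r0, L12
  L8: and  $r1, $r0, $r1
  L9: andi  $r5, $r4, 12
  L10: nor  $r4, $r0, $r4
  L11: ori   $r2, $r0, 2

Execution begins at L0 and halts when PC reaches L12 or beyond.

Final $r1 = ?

0

PC=0  addi  $r0, $r1, 9      | $r0=0 $r1=11 $r2=6 $r3=5 $r4=10 $r5=3
PC=1  or   $r2, $r2, $r1     | $r0=0 $r1=11 $r2=15 $r3=5 $r4=10 $r5=3
PC=2  and  $r5, $r0, $r2     | $r0=0 $r1=11 $r2=15 $r3=5 $r4=10 $r5=0
PC=3  bne  $r0, $r4, L7      | $r0=0 $r1=11 $r2=15 $r3=5 $r4=10 $r5=0  [TAKEN]
PC=4  andi  $r2, $r3, 8      | $r0=0 $r1=11 $r2=0 $r3=5 $r4=10 $r5=0
PC=7  bne  $r4, $r0, L12     | $r0=0 $r1=11 $r2=0 $r3=5 $r4=10 $r5=0  [TAKEN]
PC=8  and  $r1, $r0, $r1     | $r0=0 $r1=0 $r2=0 $r3=5 $r4=10 $r5=0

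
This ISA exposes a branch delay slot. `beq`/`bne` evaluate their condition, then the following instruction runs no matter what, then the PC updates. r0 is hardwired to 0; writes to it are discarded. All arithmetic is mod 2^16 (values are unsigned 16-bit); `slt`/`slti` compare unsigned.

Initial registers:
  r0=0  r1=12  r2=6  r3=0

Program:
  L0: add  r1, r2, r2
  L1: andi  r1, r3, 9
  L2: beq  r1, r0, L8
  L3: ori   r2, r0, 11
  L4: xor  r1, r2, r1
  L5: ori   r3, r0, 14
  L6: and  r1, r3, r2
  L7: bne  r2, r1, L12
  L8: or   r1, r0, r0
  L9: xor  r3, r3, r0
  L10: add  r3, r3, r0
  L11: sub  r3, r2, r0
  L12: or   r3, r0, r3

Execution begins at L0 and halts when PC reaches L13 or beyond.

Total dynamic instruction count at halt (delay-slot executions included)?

9

  step pc=0: add  r1, r2, r2  regs=(0,12,6,0)
  step pc=1: andi  r1, r3, 9  regs=(0,0,6,0)
  step pc=2: beq  r1, r0, L8  cond=T  regs=(0,0,6,0)
  step pc=3: ori   r2, r0, 11  regs=(0,0,11,0)
  step pc=8: or   r1, r0, r0  regs=(0,0,11,0)
  step pc=9: xor  r3, r3, r0  regs=(0,0,11,0)
  step pc=10: add  r3, r3, r0  regs=(0,0,11,0)
  step pc=11: sub  r3, r2, r0  regs=(0,0,11,11)
  step pc=12: or   r3, r0, r3  regs=(0,0,11,11)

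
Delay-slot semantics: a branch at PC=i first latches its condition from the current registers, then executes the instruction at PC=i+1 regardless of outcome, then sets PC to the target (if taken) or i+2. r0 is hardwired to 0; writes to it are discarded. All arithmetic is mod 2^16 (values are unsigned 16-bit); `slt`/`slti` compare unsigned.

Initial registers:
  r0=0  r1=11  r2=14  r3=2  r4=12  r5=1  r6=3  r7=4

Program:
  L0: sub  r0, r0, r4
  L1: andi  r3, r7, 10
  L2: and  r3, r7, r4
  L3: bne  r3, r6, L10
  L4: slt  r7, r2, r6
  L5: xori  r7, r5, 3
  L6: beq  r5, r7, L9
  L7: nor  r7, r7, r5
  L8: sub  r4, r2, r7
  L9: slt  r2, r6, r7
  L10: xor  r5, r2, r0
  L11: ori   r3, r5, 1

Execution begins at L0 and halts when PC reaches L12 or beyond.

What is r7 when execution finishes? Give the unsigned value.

PC=0  sub  r0, r0, r4        | r0=0 r1=11 r2=14 r3=2 r4=12 r5=1 r6=3 r7=4
PC=1  andi  r3, r7, 10       | r0=0 r1=11 r2=14 r3=0 r4=12 r5=1 r6=3 r7=4
PC=2  and  r3, r7, r4        | r0=0 r1=11 r2=14 r3=4 r4=12 r5=1 r6=3 r7=4
PC=3  bne  r3, r6, L10       | r0=0 r1=11 r2=14 r3=4 r4=12 r5=1 r6=3 r7=4  [TAKEN]
PC=4  slt  r7, r2, r6        | r0=0 r1=11 r2=14 r3=4 r4=12 r5=1 r6=3 r7=0
PC=10 xor  r5, r2, r0        | r0=0 r1=11 r2=14 r3=4 r4=12 r5=14 r6=3 r7=0
PC=11 ori   r3, r5, 1        | r0=0 r1=11 r2=14 r3=15 r4=12 r5=14 r6=3 r7=0

0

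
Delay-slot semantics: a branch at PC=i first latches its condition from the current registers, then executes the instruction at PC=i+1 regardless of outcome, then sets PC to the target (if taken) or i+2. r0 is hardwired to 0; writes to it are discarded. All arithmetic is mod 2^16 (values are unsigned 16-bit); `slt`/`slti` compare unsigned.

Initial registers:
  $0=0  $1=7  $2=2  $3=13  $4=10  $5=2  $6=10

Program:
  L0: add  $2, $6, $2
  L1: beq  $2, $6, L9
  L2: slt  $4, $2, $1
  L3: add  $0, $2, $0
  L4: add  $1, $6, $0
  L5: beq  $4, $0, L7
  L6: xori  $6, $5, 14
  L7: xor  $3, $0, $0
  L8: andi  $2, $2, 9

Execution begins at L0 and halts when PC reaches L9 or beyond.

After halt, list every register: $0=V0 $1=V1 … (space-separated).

$0=0 $1=10 $2=8 $3=0 $4=0 $5=2 $6=12

  step pc=0: add  $2, $6, $2  regs=(0,7,12,13,10,2,10)
  step pc=1: beq  $2, $6, L9  cond=F  regs=(0,7,12,13,10,2,10)
  step pc=2: slt  $4, $2, $1  regs=(0,7,12,13,0,2,10)
  step pc=3: add  $0, $2, $0  regs=(0,7,12,13,0,2,10)
  step pc=4: add  $1, $6, $0  regs=(0,10,12,13,0,2,10)
  step pc=5: beq  $4, $0, L7  cond=T  regs=(0,10,12,13,0,2,10)
  step pc=6: xori  $6, $5, 14  regs=(0,10,12,13,0,2,12)
  step pc=7: xor  $3, $0, $0  regs=(0,10,12,0,0,2,12)
  step pc=8: andi  $2, $2, 9  regs=(0,10,8,0,0,2,12)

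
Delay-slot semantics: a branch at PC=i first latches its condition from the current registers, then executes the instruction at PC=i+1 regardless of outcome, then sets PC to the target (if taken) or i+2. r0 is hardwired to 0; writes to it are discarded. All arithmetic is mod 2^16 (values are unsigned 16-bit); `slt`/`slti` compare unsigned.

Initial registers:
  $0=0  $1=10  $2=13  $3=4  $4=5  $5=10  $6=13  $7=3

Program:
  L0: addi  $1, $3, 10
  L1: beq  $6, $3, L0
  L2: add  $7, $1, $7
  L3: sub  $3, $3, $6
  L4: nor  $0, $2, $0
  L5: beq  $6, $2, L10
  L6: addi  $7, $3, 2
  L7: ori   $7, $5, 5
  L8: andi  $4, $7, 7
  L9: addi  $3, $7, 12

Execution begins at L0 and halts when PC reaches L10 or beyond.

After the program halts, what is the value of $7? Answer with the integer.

65529

PC=0  addi  $1, $3, 10       | $0=0 $1=14 $2=13 $3=4 $4=5 $5=10 $6=13 $7=3
PC=1  beq  $6, $3, L0        | $0=0 $1=14 $2=13 $3=4 $4=5 $5=10 $6=13 $7=3  [not taken]
PC=2  add  $7, $1, $7        | $0=0 $1=14 $2=13 $3=4 $4=5 $5=10 $6=13 $7=17
PC=3  sub  $3, $3, $6        | $0=0 $1=14 $2=13 $3=65527 $4=5 $5=10 $6=13 $7=17
PC=4  nor  $0, $2, $0        | $0=0 $1=14 $2=13 $3=65527 $4=5 $5=10 $6=13 $7=17
PC=5  beq  $6, $2, L10       | $0=0 $1=14 $2=13 $3=65527 $4=5 $5=10 $6=13 $7=17  [TAKEN]
PC=6  addi  $7, $3, 2        | $0=0 $1=14 $2=13 $3=65527 $4=5 $5=10 $6=13 $7=65529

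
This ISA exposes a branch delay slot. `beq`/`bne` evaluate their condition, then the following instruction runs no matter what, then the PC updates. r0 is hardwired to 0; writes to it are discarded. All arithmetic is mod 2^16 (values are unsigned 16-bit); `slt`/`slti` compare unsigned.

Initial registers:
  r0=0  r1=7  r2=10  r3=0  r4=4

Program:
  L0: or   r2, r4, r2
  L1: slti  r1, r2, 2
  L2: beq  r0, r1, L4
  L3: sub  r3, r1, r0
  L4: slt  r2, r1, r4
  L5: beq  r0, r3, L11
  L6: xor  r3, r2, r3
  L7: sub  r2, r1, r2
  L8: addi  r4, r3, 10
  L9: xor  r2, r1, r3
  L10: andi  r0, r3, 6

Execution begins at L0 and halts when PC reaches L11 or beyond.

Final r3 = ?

1

PC=0  or   r2, r4, r2        | r0=0 r1=7 r2=14 r3=0 r4=4
PC=1  slti  r1, r2, 2        | r0=0 r1=0 r2=14 r3=0 r4=4
PC=2  beq  r0, r1, L4        | r0=0 r1=0 r2=14 r3=0 r4=4  [TAKEN]
PC=3  sub  r3, r1, r0        | r0=0 r1=0 r2=14 r3=0 r4=4
PC=4  slt  r2, r1, r4        | r0=0 r1=0 r2=1 r3=0 r4=4
PC=5  beq  r0, r3, L11       | r0=0 r1=0 r2=1 r3=0 r4=4  [TAKEN]
PC=6  xor  r3, r2, r3        | r0=0 r1=0 r2=1 r3=1 r4=4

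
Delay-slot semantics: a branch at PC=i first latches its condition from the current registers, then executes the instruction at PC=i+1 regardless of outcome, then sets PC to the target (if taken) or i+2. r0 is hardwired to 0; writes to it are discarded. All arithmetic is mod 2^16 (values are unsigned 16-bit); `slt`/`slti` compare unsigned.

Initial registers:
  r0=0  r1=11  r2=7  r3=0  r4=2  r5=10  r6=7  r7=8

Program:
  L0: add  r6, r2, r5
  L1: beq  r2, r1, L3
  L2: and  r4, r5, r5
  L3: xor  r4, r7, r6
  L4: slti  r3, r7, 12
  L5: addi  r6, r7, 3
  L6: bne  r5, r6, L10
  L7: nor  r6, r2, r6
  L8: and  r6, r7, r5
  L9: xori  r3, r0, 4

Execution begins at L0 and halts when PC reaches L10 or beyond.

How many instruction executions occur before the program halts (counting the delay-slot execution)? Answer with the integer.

  step pc=0: add  r6, r2, r5  regs=(0,11,7,0,2,10,17,8)
  step pc=1: beq  r2, r1, L3  cond=F  regs=(0,11,7,0,2,10,17,8)
  step pc=2: and  r4, r5, r5  regs=(0,11,7,0,10,10,17,8)
  step pc=3: xor  r4, r7, r6  regs=(0,11,7,0,25,10,17,8)
  step pc=4: slti  r3, r7, 12  regs=(0,11,7,1,25,10,17,8)
  step pc=5: addi  r6, r7, 3  regs=(0,11,7,1,25,10,11,8)
  step pc=6: bne  r5, r6, L10  cond=T  regs=(0,11,7,1,25,10,11,8)
  step pc=7: nor  r6, r2, r6  regs=(0,11,7,1,25,10,65520,8)

8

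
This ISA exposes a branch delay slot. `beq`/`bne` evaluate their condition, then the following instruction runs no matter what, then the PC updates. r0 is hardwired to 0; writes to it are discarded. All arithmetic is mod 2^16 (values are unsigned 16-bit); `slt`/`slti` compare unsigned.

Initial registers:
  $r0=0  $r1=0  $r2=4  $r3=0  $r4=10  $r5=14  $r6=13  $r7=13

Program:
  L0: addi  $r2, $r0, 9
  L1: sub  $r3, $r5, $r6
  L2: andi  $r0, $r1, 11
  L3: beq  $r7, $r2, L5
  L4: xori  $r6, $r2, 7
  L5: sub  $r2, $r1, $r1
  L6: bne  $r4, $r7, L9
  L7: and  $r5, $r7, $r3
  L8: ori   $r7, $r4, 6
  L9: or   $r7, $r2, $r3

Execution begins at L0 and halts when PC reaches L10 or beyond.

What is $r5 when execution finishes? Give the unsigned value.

#0 addi  $r2, $r0, 9 ; 0/0/9/0/10/14/13/13
#1 sub  $r3, $r5, $r6 ; 0/0/9/1/10/14/13/13
#2 andi  $r0, $r1, 11 ; 0/0/9/1/10/14/13/13
#3 beq  $r7, $r2, L5 ; 0/0/9/1/10/14/13/13 ; →fallthru
#4 xori  $r6, $r2, 7 ; 0/0/9/1/10/14/14/13
#5 sub  $r2, $r1, $r1 ; 0/0/0/1/10/14/14/13
#6 bne  $r4, $r7, L9 ; 0/0/0/1/10/14/14/13 ; →target
#7 and  $r5, $r7, $r3 ; 0/0/0/1/10/1/14/13
#9 or   $r7, $r2, $r3 ; 0/0/0/1/10/1/14/1

1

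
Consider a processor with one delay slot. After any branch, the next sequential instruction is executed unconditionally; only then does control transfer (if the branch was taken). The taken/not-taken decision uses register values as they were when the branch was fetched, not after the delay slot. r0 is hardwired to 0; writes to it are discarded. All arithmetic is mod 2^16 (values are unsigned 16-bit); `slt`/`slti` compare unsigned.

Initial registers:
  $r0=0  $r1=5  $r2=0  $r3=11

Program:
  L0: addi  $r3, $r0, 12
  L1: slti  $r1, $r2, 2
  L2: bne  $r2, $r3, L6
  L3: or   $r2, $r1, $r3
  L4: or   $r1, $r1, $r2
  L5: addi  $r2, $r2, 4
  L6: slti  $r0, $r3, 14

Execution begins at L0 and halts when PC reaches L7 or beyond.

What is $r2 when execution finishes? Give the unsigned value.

13

PC=0  addi  $r3, $r0, 12     | $r0=0 $r1=5 $r2=0 $r3=12
PC=1  slti  $r1, $r2, 2      | $r0=0 $r1=1 $r2=0 $r3=12
PC=2  bne  $r2, $r3, L6      | $r0=0 $r1=1 $r2=0 $r3=12  [TAKEN]
PC=3  or   $r2, $r1, $r3     | $r0=0 $r1=1 $r2=13 $r3=12
PC=6  slti  $r0, $r3, 14     | $r0=0 $r1=1 $r2=13 $r3=12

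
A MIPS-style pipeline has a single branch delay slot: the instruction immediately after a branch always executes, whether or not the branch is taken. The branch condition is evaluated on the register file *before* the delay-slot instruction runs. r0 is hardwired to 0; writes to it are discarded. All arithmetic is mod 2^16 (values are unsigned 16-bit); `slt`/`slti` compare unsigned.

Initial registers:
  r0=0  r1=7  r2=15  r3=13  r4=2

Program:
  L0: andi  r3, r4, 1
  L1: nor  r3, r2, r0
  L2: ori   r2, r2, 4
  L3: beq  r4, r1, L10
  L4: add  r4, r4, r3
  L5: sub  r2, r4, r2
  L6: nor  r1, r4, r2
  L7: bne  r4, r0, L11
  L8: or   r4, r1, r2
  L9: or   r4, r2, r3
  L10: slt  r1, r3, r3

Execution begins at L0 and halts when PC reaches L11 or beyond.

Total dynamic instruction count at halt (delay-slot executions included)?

#0 andi  r3, r4, 1 ; 0/7/15/0/2
#1 nor  r3, r2, r0 ; 0/7/15/65520/2
#2 ori   r2, r2, 4 ; 0/7/15/65520/2
#3 beq  r4, r1, L10 ; 0/7/15/65520/2 ; →fallthru
#4 add  r4, r4, r3 ; 0/7/15/65520/65522
#5 sub  r2, r4, r2 ; 0/7/65507/65520/65522
#6 nor  r1, r4, r2 ; 0/12/65507/65520/65522
#7 bne  r4, r0, L11 ; 0/12/65507/65520/65522 ; →target
#8 or   r4, r1, r2 ; 0/12/65507/65520/65519

9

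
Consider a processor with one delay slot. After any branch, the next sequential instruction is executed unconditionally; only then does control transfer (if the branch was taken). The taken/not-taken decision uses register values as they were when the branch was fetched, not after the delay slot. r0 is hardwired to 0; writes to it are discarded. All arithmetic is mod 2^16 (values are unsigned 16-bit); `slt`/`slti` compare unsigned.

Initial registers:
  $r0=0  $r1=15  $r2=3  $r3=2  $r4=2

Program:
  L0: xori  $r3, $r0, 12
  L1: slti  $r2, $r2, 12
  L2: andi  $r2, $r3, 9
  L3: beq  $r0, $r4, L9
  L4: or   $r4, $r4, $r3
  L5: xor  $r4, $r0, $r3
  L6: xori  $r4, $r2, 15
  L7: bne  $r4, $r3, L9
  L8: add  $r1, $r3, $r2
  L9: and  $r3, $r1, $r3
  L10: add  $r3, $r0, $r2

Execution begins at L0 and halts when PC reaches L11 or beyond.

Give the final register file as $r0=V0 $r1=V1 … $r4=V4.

$r0=0 $r1=20 $r2=8 $r3=8 $r4=7

PC=0  xori  $r3, $r0, 12     | $r0=0 $r1=15 $r2=3 $r3=12 $r4=2
PC=1  slti  $r2, $r2, 12     | $r0=0 $r1=15 $r2=1 $r3=12 $r4=2
PC=2  andi  $r2, $r3, 9      | $r0=0 $r1=15 $r2=8 $r3=12 $r4=2
PC=3  beq  $r0, $r4, L9      | $r0=0 $r1=15 $r2=8 $r3=12 $r4=2  [not taken]
PC=4  or   $r4, $r4, $r3     | $r0=0 $r1=15 $r2=8 $r3=12 $r4=14
PC=5  xor  $r4, $r0, $r3     | $r0=0 $r1=15 $r2=8 $r3=12 $r4=12
PC=6  xori  $r4, $r2, 15     | $r0=0 $r1=15 $r2=8 $r3=12 $r4=7
PC=7  bne  $r4, $r3, L9      | $r0=0 $r1=15 $r2=8 $r3=12 $r4=7  [TAKEN]
PC=8  add  $r1, $r3, $r2     | $r0=0 $r1=20 $r2=8 $r3=12 $r4=7
PC=9  and  $r3, $r1, $r3     | $r0=0 $r1=20 $r2=8 $r3=4 $r4=7
PC=10 add  $r3, $r0, $r2     | $r0=0 $r1=20 $r2=8 $r3=8 $r4=7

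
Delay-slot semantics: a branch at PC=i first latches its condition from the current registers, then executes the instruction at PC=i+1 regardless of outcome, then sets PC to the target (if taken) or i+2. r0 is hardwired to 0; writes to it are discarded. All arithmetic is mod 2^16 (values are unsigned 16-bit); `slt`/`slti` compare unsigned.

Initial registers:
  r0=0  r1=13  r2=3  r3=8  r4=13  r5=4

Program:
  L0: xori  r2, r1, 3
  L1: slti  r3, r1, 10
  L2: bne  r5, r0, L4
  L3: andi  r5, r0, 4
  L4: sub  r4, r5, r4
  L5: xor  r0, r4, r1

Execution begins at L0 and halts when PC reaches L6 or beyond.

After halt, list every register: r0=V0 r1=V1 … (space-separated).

r0=0 r1=13 r2=14 r3=0 r4=65523 r5=0

[0] xori  r2, r1, 3  →  {r0:0, r1:13, r2:14, r3:8, r4:13, r5:4}
[1] slti  r3, r1, 10  →  {r0:0, r1:13, r2:14, r3:0, r4:13, r5:4}
[2] bne  r5, r0, L4  →  {r0:0, r1:13, r2:14, r3:0, r4:13, r5:4}  ⟨branch taken⟩
[3] andi  r5, r0, 4  →  {r0:0, r1:13, r2:14, r3:0, r4:13, r5:0}
[4] sub  r4, r5, r4  →  {r0:0, r1:13, r2:14, r3:0, r4:65523, r5:0}
[5] xor  r0, r4, r1  →  {r0:0, r1:13, r2:14, r3:0, r4:65523, r5:0}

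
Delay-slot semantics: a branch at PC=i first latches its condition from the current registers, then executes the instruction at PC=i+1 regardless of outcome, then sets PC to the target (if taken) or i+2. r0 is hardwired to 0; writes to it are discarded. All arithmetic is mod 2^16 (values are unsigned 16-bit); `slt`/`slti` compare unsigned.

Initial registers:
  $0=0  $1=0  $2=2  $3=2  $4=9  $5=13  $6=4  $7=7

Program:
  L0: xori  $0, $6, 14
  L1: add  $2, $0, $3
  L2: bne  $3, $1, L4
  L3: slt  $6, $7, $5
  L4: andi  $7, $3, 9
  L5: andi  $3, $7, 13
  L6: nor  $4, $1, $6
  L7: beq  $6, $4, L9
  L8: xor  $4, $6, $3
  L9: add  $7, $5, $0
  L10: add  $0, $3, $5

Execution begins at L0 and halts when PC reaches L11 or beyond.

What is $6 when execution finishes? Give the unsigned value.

[0] xori  $0, $6, 14  →  {$0:0, $1:0, $2:2, $3:2, $4:9, $5:13, $6:4, $7:7}
[1] add  $2, $0, $3  →  {$0:0, $1:0, $2:2, $3:2, $4:9, $5:13, $6:4, $7:7}
[2] bne  $3, $1, L4  →  {$0:0, $1:0, $2:2, $3:2, $4:9, $5:13, $6:4, $7:7}  ⟨branch taken⟩
[3] slt  $6, $7, $5  →  {$0:0, $1:0, $2:2, $3:2, $4:9, $5:13, $6:1, $7:7}
[4] andi  $7, $3, 9  →  {$0:0, $1:0, $2:2, $3:2, $4:9, $5:13, $6:1, $7:0}
[5] andi  $3, $7, 13  →  {$0:0, $1:0, $2:2, $3:0, $4:9, $5:13, $6:1, $7:0}
[6] nor  $4, $1, $6  →  {$0:0, $1:0, $2:2, $3:0, $4:65534, $5:13, $6:1, $7:0}
[7] beq  $6, $4, L9  →  {$0:0, $1:0, $2:2, $3:0, $4:65534, $5:13, $6:1, $7:0}  ⟨branch fallthrough⟩
[8] xor  $4, $6, $3  →  {$0:0, $1:0, $2:2, $3:0, $4:1, $5:13, $6:1, $7:0}
[9] add  $7, $5, $0  →  {$0:0, $1:0, $2:2, $3:0, $4:1, $5:13, $6:1, $7:13}
[10] add  $0, $3, $5  →  {$0:0, $1:0, $2:2, $3:0, $4:1, $5:13, $6:1, $7:13}

1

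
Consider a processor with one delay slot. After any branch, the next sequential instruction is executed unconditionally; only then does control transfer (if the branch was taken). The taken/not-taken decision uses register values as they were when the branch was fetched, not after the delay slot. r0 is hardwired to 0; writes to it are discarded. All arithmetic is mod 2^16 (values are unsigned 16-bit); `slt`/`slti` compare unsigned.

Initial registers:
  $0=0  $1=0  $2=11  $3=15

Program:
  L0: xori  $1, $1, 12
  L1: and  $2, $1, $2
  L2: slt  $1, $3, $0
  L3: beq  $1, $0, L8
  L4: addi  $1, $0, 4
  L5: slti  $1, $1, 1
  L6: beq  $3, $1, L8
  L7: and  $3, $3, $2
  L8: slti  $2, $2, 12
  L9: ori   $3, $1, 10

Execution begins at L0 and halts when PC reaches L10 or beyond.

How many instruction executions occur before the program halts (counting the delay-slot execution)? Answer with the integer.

7

[0] xori  $1, $1, 12  →  {$0:0, $1:12, $2:11, $3:15}
[1] and  $2, $1, $2  →  {$0:0, $1:12, $2:8, $3:15}
[2] slt  $1, $3, $0  →  {$0:0, $1:0, $2:8, $3:15}
[3] beq  $1, $0, L8  →  {$0:0, $1:0, $2:8, $3:15}  ⟨branch taken⟩
[4] addi  $1, $0, 4  →  {$0:0, $1:4, $2:8, $3:15}
[8] slti  $2, $2, 12  →  {$0:0, $1:4, $2:1, $3:15}
[9] ori   $3, $1, 10  →  {$0:0, $1:4, $2:1, $3:14}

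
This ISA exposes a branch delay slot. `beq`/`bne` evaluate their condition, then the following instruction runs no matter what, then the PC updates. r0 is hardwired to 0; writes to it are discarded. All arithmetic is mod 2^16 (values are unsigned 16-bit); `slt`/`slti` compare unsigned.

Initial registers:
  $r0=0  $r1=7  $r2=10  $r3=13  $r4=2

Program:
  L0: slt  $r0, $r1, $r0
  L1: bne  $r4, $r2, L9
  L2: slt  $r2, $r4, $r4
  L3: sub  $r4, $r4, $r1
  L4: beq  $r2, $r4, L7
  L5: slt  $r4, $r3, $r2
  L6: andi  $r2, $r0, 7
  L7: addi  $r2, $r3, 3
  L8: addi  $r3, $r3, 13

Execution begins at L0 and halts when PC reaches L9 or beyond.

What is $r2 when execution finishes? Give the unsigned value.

PC=0  slt  $r0, $r1, $r0     | $r0=0 $r1=7 $r2=10 $r3=13 $r4=2
PC=1  bne  $r4, $r2, L9      | $r0=0 $r1=7 $r2=10 $r3=13 $r4=2  [TAKEN]
PC=2  slt  $r2, $r4, $r4     | $r0=0 $r1=7 $r2=0 $r3=13 $r4=2

0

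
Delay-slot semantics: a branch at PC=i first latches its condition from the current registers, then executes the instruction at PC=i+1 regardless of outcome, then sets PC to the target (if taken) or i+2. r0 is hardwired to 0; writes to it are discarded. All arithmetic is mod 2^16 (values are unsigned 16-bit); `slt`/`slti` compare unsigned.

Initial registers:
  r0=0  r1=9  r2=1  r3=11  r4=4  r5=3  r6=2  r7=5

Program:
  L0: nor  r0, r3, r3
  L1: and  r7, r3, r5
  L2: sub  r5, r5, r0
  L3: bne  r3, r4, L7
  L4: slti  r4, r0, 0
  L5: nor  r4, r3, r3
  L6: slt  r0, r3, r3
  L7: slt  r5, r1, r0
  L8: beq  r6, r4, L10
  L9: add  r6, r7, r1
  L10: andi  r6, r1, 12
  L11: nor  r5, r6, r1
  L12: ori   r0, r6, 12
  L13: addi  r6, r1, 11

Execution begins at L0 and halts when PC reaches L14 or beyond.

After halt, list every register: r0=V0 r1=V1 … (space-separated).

r0=0 r1=9 r2=1 r3=11 r4=0 r5=65526 r6=20 r7=3

#0 nor  r0, r3, r3 ; 0/9/1/11/4/3/2/5
#1 and  r7, r3, r5 ; 0/9/1/11/4/3/2/3
#2 sub  r5, r5, r0 ; 0/9/1/11/4/3/2/3
#3 bne  r3, r4, L7 ; 0/9/1/11/4/3/2/3 ; →target
#4 slti  r4, r0, 0 ; 0/9/1/11/0/3/2/3
#7 slt  r5, r1, r0 ; 0/9/1/11/0/0/2/3
#8 beq  r6, r4, L10 ; 0/9/1/11/0/0/2/3 ; →fallthru
#9 add  r6, r7, r1 ; 0/9/1/11/0/0/12/3
#10 andi  r6, r1, 12 ; 0/9/1/11/0/0/8/3
#11 nor  r5, r6, r1 ; 0/9/1/11/0/65526/8/3
#12 ori   r0, r6, 12 ; 0/9/1/11/0/65526/8/3
#13 addi  r6, r1, 11 ; 0/9/1/11/0/65526/20/3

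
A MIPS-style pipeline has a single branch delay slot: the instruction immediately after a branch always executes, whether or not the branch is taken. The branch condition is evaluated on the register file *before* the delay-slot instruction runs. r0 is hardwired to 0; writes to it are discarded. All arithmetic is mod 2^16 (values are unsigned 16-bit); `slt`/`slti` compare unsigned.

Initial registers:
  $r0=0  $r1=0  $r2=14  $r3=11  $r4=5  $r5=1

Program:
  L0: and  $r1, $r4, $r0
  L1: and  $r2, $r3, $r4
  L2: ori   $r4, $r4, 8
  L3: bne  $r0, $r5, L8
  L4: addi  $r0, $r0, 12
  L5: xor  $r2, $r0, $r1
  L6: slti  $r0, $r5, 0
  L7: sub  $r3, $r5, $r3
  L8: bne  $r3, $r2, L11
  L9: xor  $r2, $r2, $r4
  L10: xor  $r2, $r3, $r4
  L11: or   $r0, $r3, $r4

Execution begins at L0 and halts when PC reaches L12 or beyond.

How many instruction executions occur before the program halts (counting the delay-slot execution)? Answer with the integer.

  step pc=0: and  $r1, $r4, $r0  regs=(0,0,14,11,5,1)
  step pc=1: and  $r2, $r3, $r4  regs=(0,0,1,11,5,1)
  step pc=2: ori   $r4, $r4, 8  regs=(0,0,1,11,13,1)
  step pc=3: bne  $r0, $r5, L8  cond=T  regs=(0,0,1,11,13,1)
  step pc=4: addi  $r0, $r0, 12  regs=(0,0,1,11,13,1)
  step pc=8: bne  $r3, $r2, L11  cond=T  regs=(0,0,1,11,13,1)
  step pc=9: xor  $r2, $r2, $r4  regs=(0,0,12,11,13,1)
  step pc=11: or   $r0, $r3, $r4  regs=(0,0,12,11,13,1)

8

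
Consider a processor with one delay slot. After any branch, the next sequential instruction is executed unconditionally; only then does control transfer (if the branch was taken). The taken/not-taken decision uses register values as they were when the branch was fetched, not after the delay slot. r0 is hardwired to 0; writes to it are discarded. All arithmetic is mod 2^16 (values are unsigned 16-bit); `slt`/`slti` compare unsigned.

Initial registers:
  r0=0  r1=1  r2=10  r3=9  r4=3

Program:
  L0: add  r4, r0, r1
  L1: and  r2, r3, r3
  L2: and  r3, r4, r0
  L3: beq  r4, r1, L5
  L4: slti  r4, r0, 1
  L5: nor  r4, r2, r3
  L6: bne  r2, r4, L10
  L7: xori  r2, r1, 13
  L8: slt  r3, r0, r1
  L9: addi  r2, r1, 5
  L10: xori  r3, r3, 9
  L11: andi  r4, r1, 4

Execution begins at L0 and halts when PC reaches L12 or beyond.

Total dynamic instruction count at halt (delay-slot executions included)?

10

  step pc=0: add  r4, r0, r1  regs=(0,1,10,9,1)
  step pc=1: and  r2, r3, r3  regs=(0,1,9,9,1)
  step pc=2: and  r3, r4, r0  regs=(0,1,9,0,1)
  step pc=3: beq  r4, r1, L5  cond=T  regs=(0,1,9,0,1)
  step pc=4: slti  r4, r0, 1  regs=(0,1,9,0,1)
  step pc=5: nor  r4, r2, r3  regs=(0,1,9,0,65526)
  step pc=6: bne  r2, r4, L10  cond=T  regs=(0,1,9,0,65526)
  step pc=7: xori  r2, r1, 13  regs=(0,1,12,0,65526)
  step pc=10: xori  r3, r3, 9  regs=(0,1,12,9,65526)
  step pc=11: andi  r4, r1, 4  regs=(0,1,12,9,0)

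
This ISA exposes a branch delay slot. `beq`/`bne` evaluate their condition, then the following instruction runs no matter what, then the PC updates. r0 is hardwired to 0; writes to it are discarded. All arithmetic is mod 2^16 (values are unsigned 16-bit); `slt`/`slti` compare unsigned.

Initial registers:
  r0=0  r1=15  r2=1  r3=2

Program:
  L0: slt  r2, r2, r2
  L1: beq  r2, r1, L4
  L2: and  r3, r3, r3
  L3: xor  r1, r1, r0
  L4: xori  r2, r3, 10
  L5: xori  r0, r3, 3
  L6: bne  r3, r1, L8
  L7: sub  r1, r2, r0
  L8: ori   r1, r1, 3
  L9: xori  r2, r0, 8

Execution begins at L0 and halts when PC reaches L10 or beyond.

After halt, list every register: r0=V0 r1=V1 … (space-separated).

[0] slt  r2, r2, r2  →  {r0:0, r1:15, r2:0, r3:2}
[1] beq  r2, r1, L4  →  {r0:0, r1:15, r2:0, r3:2}  ⟨branch fallthrough⟩
[2] and  r3, r3, r3  →  {r0:0, r1:15, r2:0, r3:2}
[3] xor  r1, r1, r0  →  {r0:0, r1:15, r2:0, r3:2}
[4] xori  r2, r3, 10  →  {r0:0, r1:15, r2:8, r3:2}
[5] xori  r0, r3, 3  →  {r0:0, r1:15, r2:8, r3:2}
[6] bne  r3, r1, L8  →  {r0:0, r1:15, r2:8, r3:2}  ⟨branch taken⟩
[7] sub  r1, r2, r0  →  {r0:0, r1:8, r2:8, r3:2}
[8] ori   r1, r1, 3  →  {r0:0, r1:11, r2:8, r3:2}
[9] xori  r2, r0, 8  →  {r0:0, r1:11, r2:8, r3:2}

r0=0 r1=11 r2=8 r3=2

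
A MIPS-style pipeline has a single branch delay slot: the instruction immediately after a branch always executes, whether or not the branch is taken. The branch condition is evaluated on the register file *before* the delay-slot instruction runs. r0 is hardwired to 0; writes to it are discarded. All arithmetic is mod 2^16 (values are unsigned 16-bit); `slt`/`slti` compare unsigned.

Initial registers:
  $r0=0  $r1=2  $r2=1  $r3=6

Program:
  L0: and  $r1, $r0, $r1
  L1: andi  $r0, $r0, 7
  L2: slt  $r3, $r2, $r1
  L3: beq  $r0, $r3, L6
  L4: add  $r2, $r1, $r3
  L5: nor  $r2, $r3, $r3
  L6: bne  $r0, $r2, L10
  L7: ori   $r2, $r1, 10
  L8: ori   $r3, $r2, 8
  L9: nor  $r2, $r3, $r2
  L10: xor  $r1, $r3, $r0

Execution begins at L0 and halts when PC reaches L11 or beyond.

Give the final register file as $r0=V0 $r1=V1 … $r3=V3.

#0 and  $r1, $r0, $r1 ; 0/0/1/6
#1 andi  $r0, $r0, 7 ; 0/0/1/6
#2 slt  $r3, $r2, $r1 ; 0/0/1/0
#3 beq  $r0, $r3, L6 ; 0/0/1/0 ; →target
#4 add  $r2, $r1, $r3 ; 0/0/0/0
#6 bne  $r0, $r2, L10 ; 0/0/0/0 ; →fallthru
#7 ori   $r2, $r1, 10 ; 0/0/10/0
#8 ori   $r3, $r2, 8 ; 0/0/10/10
#9 nor  $r2, $r3, $r2 ; 0/0/65525/10
#10 xor  $r1, $r3, $r0 ; 0/10/65525/10

$r0=0 $r1=10 $r2=65525 $r3=10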